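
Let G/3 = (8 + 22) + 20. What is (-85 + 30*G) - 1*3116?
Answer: 1299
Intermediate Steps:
G = 150 (G = 3*((8 + 22) + 20) = 3*(30 + 20) = 3*50 = 150)
(-85 + 30*G) - 1*3116 = (-85 + 30*150) - 1*3116 = (-85 + 4500) - 3116 = 4415 - 3116 = 1299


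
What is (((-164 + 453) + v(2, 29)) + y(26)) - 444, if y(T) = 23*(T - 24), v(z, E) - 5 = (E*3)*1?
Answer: -17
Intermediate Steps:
v(z, E) = 5 + 3*E (v(z, E) = 5 + (E*3)*1 = 5 + (3*E)*1 = 5 + 3*E)
y(T) = -552 + 23*T (y(T) = 23*(-24 + T) = -552 + 23*T)
(((-164 + 453) + v(2, 29)) + y(26)) - 444 = (((-164 + 453) + (5 + 3*29)) + (-552 + 23*26)) - 444 = ((289 + (5 + 87)) + (-552 + 598)) - 444 = ((289 + 92) + 46) - 444 = (381 + 46) - 444 = 427 - 444 = -17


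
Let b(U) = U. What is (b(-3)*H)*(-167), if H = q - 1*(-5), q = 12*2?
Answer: 14529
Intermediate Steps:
q = 24
H = 29 (H = 24 - 1*(-5) = 24 + 5 = 29)
(b(-3)*H)*(-167) = -3*29*(-167) = -87*(-167) = 14529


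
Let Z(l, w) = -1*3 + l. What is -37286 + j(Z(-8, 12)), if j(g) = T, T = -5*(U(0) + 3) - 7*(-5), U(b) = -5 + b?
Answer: -37241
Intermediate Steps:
Z(l, w) = -3 + l
T = 45 (T = -5*((-5 + 0) + 3) - 7*(-5) = -5*(-5 + 3) + 35 = -5*(-2) + 35 = 10 + 35 = 45)
j(g) = 45
-37286 + j(Z(-8, 12)) = -37286 + 45 = -37241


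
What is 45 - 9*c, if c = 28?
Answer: -207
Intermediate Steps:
45 - 9*c = 45 - 9*28 = 45 - 252 = -207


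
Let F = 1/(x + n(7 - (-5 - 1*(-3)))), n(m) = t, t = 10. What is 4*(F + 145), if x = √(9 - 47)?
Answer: 40040/69 - 2*I*√38/69 ≈ 580.29 - 0.17868*I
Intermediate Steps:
n(m) = 10
x = I*√38 (x = √(-38) = I*√38 ≈ 6.1644*I)
F = 1/(10 + I*√38) (F = 1/(I*√38 + 10) = 1/(10 + I*√38) ≈ 0.072464 - 0.04467*I)
4*(F + 145) = 4*((5/69 - I*√38/138) + 145) = 4*(10010/69 - I*√38/138) = 40040/69 - 2*I*√38/69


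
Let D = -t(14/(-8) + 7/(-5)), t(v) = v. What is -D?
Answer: -63/20 ≈ -3.1500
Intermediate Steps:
D = 63/20 (D = -(14/(-8) + 7/(-5)) = -(14*(-⅛) + 7*(-⅕)) = -(-7/4 - 7/5) = -1*(-63/20) = 63/20 ≈ 3.1500)
-D = -1*63/20 = -63/20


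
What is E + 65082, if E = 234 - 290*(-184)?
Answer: 118676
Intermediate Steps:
E = 53594 (E = 234 + 53360 = 53594)
E + 65082 = 53594 + 65082 = 118676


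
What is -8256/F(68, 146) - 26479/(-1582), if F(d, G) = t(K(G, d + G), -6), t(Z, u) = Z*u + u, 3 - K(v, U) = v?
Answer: 791593/112322 ≈ 7.0475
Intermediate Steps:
K(v, U) = 3 - v
t(Z, u) = u + Z*u
F(d, G) = -24 + 6*G (F(d, G) = -6*(1 + (3 - G)) = -6*(4 - G) = -24 + 6*G)
-8256/F(68, 146) - 26479/(-1582) = -8256/(-24 + 6*146) - 26479/(-1582) = -8256/(-24 + 876) - 26479*(-1/1582) = -8256/852 + 26479/1582 = -8256*1/852 + 26479/1582 = -688/71 + 26479/1582 = 791593/112322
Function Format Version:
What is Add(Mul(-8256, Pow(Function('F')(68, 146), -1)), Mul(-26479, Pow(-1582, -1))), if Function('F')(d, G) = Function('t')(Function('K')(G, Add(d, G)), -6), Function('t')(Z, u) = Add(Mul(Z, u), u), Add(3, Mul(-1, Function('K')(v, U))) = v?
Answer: Rational(791593, 112322) ≈ 7.0475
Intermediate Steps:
Function('K')(v, U) = Add(3, Mul(-1, v))
Function('t')(Z, u) = Add(u, Mul(Z, u))
Function('F')(d, G) = Add(-24, Mul(6, G)) (Function('F')(d, G) = Mul(-6, Add(1, Add(3, Mul(-1, G)))) = Mul(-6, Add(4, Mul(-1, G))) = Add(-24, Mul(6, G)))
Add(Mul(-8256, Pow(Function('F')(68, 146), -1)), Mul(-26479, Pow(-1582, -1))) = Add(Mul(-8256, Pow(Add(-24, Mul(6, 146)), -1)), Mul(-26479, Pow(-1582, -1))) = Add(Mul(-8256, Pow(Add(-24, 876), -1)), Mul(-26479, Rational(-1, 1582))) = Add(Mul(-8256, Pow(852, -1)), Rational(26479, 1582)) = Add(Mul(-8256, Rational(1, 852)), Rational(26479, 1582)) = Add(Rational(-688, 71), Rational(26479, 1582)) = Rational(791593, 112322)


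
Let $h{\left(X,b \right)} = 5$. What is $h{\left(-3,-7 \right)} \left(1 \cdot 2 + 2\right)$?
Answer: $20$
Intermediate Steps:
$h{\left(-3,-7 \right)} \left(1 \cdot 2 + 2\right) = 5 \left(1 \cdot 2 + 2\right) = 5 \left(2 + 2\right) = 5 \cdot 4 = 20$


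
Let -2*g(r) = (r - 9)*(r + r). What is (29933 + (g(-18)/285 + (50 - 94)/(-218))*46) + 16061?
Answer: 475551742/10355 ≈ 45925.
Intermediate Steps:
g(r) = -r*(-9 + r) (g(r) = -(r - 9)*(r + r)/2 = -(-9 + r)*2*r/2 = -r*(-9 + r))
(29933 + (g(-18)/285 + (50 - 94)/(-218))*46) + 16061 = (29933 + (-18*(9 - 1*(-18))/285 + (50 - 94)/(-218))*46) + 16061 = (29933 + (-18*(9 + 18)*(1/285) - 44*(-1/218))*46) + 16061 = (29933 + (-18*27*(1/285) + 22/109)*46) + 16061 = (29933 + (-486*1/285 + 22/109)*46) + 16061 = (29933 + (-162/95 + 22/109)*46) + 16061 = (29933 - 15568/10355*46) + 16061 = (29933 - 716128/10355) + 16061 = 309240087/10355 + 16061 = 475551742/10355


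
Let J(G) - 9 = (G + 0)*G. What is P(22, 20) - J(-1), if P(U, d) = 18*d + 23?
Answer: 373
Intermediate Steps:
J(G) = 9 + G² (J(G) = 9 + (G + 0)*G = 9 + G*G = 9 + G²)
P(U, d) = 23 + 18*d
P(22, 20) - J(-1) = (23 + 18*20) - (9 + (-1)²) = (23 + 360) - (9 + 1) = 383 - 1*10 = 383 - 10 = 373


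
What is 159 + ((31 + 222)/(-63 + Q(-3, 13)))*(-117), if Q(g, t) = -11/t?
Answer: 516783/830 ≈ 622.63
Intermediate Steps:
159 + ((31 + 222)/(-63 + Q(-3, 13)))*(-117) = 159 + ((31 + 222)/(-63 - 11/13))*(-117) = 159 + (253/(-63 - 11*1/13))*(-117) = 159 + (253/(-63 - 11/13))*(-117) = 159 + (253/(-830/13))*(-117) = 159 + (253*(-13/830))*(-117) = 159 - 3289/830*(-117) = 159 + 384813/830 = 516783/830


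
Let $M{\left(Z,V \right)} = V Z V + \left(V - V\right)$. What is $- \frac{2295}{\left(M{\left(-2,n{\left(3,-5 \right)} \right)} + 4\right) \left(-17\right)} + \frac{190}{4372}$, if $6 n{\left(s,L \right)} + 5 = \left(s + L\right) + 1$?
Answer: $\frac{73825}{1093} \approx 67.543$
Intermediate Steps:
$n{\left(s,L \right)} = - \frac{2}{3} + \frac{L}{6} + \frac{s}{6}$ ($n{\left(s,L \right)} = - \frac{5}{6} + \frac{\left(s + L\right) + 1}{6} = - \frac{5}{6} + \frac{\left(L + s\right) + 1}{6} = - \frac{5}{6} + \frac{1 + L + s}{6} = - \frac{5}{6} + \left(\frac{1}{6} + \frac{L}{6} + \frac{s}{6}\right) = - \frac{2}{3} + \frac{L}{6} + \frac{s}{6}$)
$M{\left(Z,V \right)} = Z V^{2}$ ($M{\left(Z,V \right)} = Z V^{2} + 0 = Z V^{2}$)
$- \frac{2295}{\left(M{\left(-2,n{\left(3,-5 \right)} \right)} + 4\right) \left(-17\right)} + \frac{190}{4372} = - \frac{2295}{\left(- 2 \left(- \frac{2}{3} + \frac{1}{6} \left(-5\right) + \frac{1}{6} \cdot 3\right)^{2} + 4\right) \left(-17\right)} + \frac{190}{4372} = - \frac{2295}{\left(- 2 \left(- \frac{2}{3} - \frac{5}{6} + \frac{1}{2}\right)^{2} + 4\right) \left(-17\right)} + 190 \cdot \frac{1}{4372} = - \frac{2295}{\left(- 2 \left(-1\right)^{2} + 4\right) \left(-17\right)} + \frac{95}{2186} = - \frac{2295}{\left(\left(-2\right) 1 + 4\right) \left(-17\right)} + \frac{95}{2186} = - \frac{2295}{\left(-2 + 4\right) \left(-17\right)} + \frac{95}{2186} = - \frac{2295}{2 \left(-17\right)} + \frac{95}{2186} = - \frac{2295}{-34} + \frac{95}{2186} = \left(-2295\right) \left(- \frac{1}{34}\right) + \frac{95}{2186} = \frac{135}{2} + \frac{95}{2186} = \frac{73825}{1093}$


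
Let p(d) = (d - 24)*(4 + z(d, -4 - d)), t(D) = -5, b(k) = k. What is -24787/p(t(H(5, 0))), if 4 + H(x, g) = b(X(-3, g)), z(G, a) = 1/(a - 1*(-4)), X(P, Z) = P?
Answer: 17705/87 ≈ 203.51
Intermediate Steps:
z(G, a) = 1/(4 + a) (z(G, a) = 1/(a + 4) = 1/(4 + a))
H(x, g) = -7 (H(x, g) = -4 - 3 = -7)
p(d) = (-24 + d)*(4 - 1/d) (p(d) = (d - 24)*(4 + 1/(4 + (-4 - d))) = (-24 + d)*(4 + 1/(-d)) = (-24 + d)*(4 - 1/d))
-24787/p(t(H(5, 0))) = -24787/(-97 + 4*(-5) + 24/(-5)) = -24787/(-97 - 20 + 24*(-1/5)) = -24787/(-97 - 20 - 24/5) = -24787/(-609/5) = -24787*(-5/609) = 17705/87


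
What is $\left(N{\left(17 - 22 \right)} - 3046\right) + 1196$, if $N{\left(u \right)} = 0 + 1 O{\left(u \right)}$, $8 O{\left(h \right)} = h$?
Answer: $- \frac{14805}{8} \approx -1850.6$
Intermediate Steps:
$O{\left(h \right)} = \frac{h}{8}$
$N{\left(u \right)} = \frac{u}{8}$ ($N{\left(u \right)} = 0 + 1 \frac{u}{8} = 0 + \frac{u}{8} = \frac{u}{8}$)
$\left(N{\left(17 - 22 \right)} - 3046\right) + 1196 = \left(\frac{17 - 22}{8} - 3046\right) + 1196 = \left(\frac{1}{8} \left(-5\right) - 3046\right) + 1196 = \left(- \frac{5}{8} - 3046\right) + 1196 = - \frac{24373}{8} + 1196 = - \frac{14805}{8}$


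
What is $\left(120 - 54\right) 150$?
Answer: $9900$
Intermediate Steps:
$\left(120 - 54\right) 150 = 66 \cdot 150 = 9900$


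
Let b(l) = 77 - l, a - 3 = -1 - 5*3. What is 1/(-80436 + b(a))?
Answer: -1/80346 ≈ -1.2446e-5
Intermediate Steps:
a = -13 (a = 3 + (-1 - 5*3) = 3 + (-1 - 15) = 3 - 16 = -13)
1/(-80436 + b(a)) = 1/(-80436 + (77 - 1*(-13))) = 1/(-80436 + (77 + 13)) = 1/(-80436 + 90) = 1/(-80346) = -1/80346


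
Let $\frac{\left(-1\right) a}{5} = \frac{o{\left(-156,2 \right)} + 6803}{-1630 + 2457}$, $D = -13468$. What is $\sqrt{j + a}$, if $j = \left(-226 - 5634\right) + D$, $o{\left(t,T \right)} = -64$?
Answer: $\frac{i \sqrt{13246845477}}{827} \approx 139.17 i$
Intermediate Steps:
$j = -19328$ ($j = \left(-226 - 5634\right) - 13468 = -5860 - 13468 = -19328$)
$a = - \frac{33695}{827}$ ($a = - 5 \frac{-64 + 6803}{-1630 + 2457} = - 5 \cdot \frac{6739}{827} = - 5 \cdot 6739 \cdot \frac{1}{827} = \left(-5\right) \frac{6739}{827} = - \frac{33695}{827} \approx -40.744$)
$\sqrt{j + a} = \sqrt{-19328 - \frac{33695}{827}} = \sqrt{- \frac{16017951}{827}} = \frac{i \sqrt{13246845477}}{827}$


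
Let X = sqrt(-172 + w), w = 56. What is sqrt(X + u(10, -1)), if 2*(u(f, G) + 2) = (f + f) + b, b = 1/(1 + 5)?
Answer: sqrt(291 + 72*I*sqrt(29))/6 ≈ 3.2825 + 1.6406*I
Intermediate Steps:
b = 1/6 ≈ 0.16667
u(f, G) = -23/12 + f (u(f, G) = -2 + ((f + f) + 1/6)/2 = -2 + (2*f + 1/6)/2 = -2 + (1/6 + 2*f)/2 = -2 + (1/12 + f) = -23/12 + f)
X = 2*I*sqrt(29) (X = sqrt(-172 + 56) = sqrt(-116) = 2*I*sqrt(29) ≈ 10.77*I)
sqrt(X + u(10, -1)) = sqrt(2*I*sqrt(29) + (-23/12 + 10)) = sqrt(2*I*sqrt(29) + 97/12) = sqrt(97/12 + 2*I*sqrt(29))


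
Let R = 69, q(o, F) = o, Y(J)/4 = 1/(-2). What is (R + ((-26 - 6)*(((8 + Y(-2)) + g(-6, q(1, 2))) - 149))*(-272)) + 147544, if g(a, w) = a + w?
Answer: -1140579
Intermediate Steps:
Y(J) = -2 (Y(J) = 4/(-2) = 4*(-1/2) = -2)
(R + ((-26 - 6)*(((8 + Y(-2)) + g(-6, q(1, 2))) - 149))*(-272)) + 147544 = (69 + ((-26 - 6)*(((8 - 2) + (-6 + 1)) - 149))*(-272)) + 147544 = (69 - 32*((6 - 5) - 149)*(-272)) + 147544 = (69 - 32*(1 - 149)*(-272)) + 147544 = (69 - 32*(-148)*(-272)) + 147544 = (69 + 4736*(-272)) + 147544 = (69 - 1288192) + 147544 = -1288123 + 147544 = -1140579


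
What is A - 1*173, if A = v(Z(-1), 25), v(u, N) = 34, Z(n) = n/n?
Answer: -139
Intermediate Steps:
Z(n) = 1
A = 34
A - 1*173 = 34 - 1*173 = 34 - 173 = -139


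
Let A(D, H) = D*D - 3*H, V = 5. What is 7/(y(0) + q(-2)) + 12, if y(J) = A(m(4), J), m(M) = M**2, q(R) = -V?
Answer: 3019/251 ≈ 12.028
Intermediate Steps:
q(R) = -5 (q(R) = -1*5 = -5)
A(D, H) = D**2 - 3*H
y(J) = 256 - 3*J (y(J) = (4**2)**2 - 3*J = 16**2 - 3*J = 256 - 3*J)
7/(y(0) + q(-2)) + 12 = 7/((256 - 3*0) - 5) + 12 = 7/((256 + 0) - 5) + 12 = 7/(256 - 5) + 12 = 7/251 + 12 = 3019/251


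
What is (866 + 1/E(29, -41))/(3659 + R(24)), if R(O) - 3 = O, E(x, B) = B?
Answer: 35505/151126 ≈ 0.23494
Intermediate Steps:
R(O) = 3 + O
(866 + 1/E(29, -41))/(3659 + R(24)) = (866 + 1/(-41))/(3659 + (3 + 24)) = (866 - 1/41)/(3659 + 27) = (35505/41)/3686 = (35505/41)*(1/3686) = 35505/151126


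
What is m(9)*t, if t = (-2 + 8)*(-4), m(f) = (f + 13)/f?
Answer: -176/3 ≈ -58.667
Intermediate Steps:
m(f) = (13 + f)/f
t = -24 (t = 6*(-4) = -24)
m(9)*t = ((13 + 9)/9)*(-24) = ((⅑)*22)*(-24) = (22/9)*(-24) = -176/3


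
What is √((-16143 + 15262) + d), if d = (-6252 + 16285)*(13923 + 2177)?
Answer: √161530419 ≈ 12709.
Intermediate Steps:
d = 161531300 (d = 10033*16100 = 161531300)
√((-16143 + 15262) + d) = √((-16143 + 15262) + 161531300) = √(-881 + 161531300) = √161530419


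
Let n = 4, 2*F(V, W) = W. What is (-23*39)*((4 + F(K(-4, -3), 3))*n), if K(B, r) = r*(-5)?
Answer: -19734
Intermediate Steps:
K(B, r) = -5*r
F(V, W) = W/2
(-23*39)*((4 + F(K(-4, -3), 3))*n) = (-23*39)*((4 + (1/2)*3)*4) = -897*(4 + 3/2)*4 = -9867*4/2 = -897*22 = -19734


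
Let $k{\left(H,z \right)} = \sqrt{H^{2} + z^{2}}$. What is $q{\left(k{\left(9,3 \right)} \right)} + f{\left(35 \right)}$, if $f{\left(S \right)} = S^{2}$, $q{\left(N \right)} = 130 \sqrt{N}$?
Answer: $1225 + 130 \sqrt{3} \sqrt[4]{10} \approx 1625.4$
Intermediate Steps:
$q{\left(k{\left(9,3 \right)} \right)} + f{\left(35 \right)} = 130 \sqrt{\sqrt{9^{2} + 3^{2}}} + 35^{2} = 130 \sqrt{\sqrt{81 + 9}} + 1225 = 130 \sqrt{\sqrt{90}} + 1225 = 130 \sqrt{3 \sqrt{10}} + 1225 = 130 \sqrt{3} \sqrt[4]{10} + 1225 = 1225 + 130 \sqrt{3} \sqrt[4]{10}$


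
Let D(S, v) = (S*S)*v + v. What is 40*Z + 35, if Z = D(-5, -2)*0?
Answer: 35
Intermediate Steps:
D(S, v) = v + v*S² (D(S, v) = S²*v + v = v*S² + v = v + v*S²)
Z = 0 (Z = -2*(1 + (-5)²)*0 = -2*(1 + 25)*0 = -2*26*0 = -52*0 = 0)
40*Z + 35 = 40*0 + 35 = 0 + 35 = 35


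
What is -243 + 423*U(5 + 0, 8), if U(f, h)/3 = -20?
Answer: -25623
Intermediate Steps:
U(f, h) = -60 (U(f, h) = 3*(-20) = -60)
-243 + 423*U(5 + 0, 8) = -243 + 423*(-60) = -243 - 25380 = -25623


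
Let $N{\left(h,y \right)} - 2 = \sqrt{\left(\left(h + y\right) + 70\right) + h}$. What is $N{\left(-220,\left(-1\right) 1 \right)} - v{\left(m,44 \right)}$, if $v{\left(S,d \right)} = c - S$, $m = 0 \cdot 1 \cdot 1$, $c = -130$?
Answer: $132 + i \sqrt{371} \approx 132.0 + 19.261 i$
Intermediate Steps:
$N{\left(h,y \right)} = 2 + \sqrt{70 + y + 2 h}$ ($N{\left(h,y \right)} = 2 + \sqrt{\left(\left(h + y\right) + 70\right) + h} = 2 + \sqrt{\left(70 + h + y\right) + h} = 2 + \sqrt{70 + y + 2 h}$)
$m = 0$ ($m = 0 \cdot 1 = 0$)
$v{\left(S,d \right)} = -130 - S$
$N{\left(-220,\left(-1\right) 1 \right)} - v{\left(m,44 \right)} = \left(2 + \sqrt{70 - 1 + 2 \left(-220\right)}\right) - \left(-130 - 0\right) = \left(2 + \sqrt{70 - 1 - 440}\right) - \left(-130 + 0\right) = \left(2 + \sqrt{-371}\right) - -130 = \left(2 + i \sqrt{371}\right) + 130 = 132 + i \sqrt{371}$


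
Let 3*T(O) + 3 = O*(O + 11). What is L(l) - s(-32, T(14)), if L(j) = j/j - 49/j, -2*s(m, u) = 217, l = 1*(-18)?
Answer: 1010/9 ≈ 112.22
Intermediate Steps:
l = -18
T(O) = -1 + O*(11 + O)/3 (T(O) = -1 + (O*(O + 11))/3 = -1 + (O*(11 + O))/3 = -1 + O*(11 + O)/3)
s(m, u) = -217/2 (s(m, u) = -½*217 = -217/2)
L(j) = 1 - 49/j
L(l) - s(-32, T(14)) = (-49 - 18)/(-18) - 1*(-217/2) = -1/18*(-67) + 217/2 = 67/18 + 217/2 = 1010/9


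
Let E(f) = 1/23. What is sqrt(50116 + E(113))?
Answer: sqrt(26511387)/23 ≈ 223.87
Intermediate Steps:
E(f) = 1/23
sqrt(50116 + E(113)) = sqrt(50116 + 1/23) = sqrt(1152669/23) = sqrt(26511387)/23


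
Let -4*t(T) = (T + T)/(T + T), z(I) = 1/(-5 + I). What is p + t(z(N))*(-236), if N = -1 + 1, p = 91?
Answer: 150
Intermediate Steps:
N = 0
t(T) = -1/4 (t(T) = -(T + T)/(4*(T + T)) = -2*T/(4*(2*T)) = -2*T*1/(2*T)/4 = -1/4*1 = -1/4)
p + t(z(N))*(-236) = 91 - 1/4*(-236) = 91 + 59 = 150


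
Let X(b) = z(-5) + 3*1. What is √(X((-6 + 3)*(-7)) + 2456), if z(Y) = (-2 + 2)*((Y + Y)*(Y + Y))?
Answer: √2459 ≈ 49.588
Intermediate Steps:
z(Y) = 0 (z(Y) = 0*((2*Y)*(2*Y)) = 0*(4*Y²) = 0)
X(b) = 3 (X(b) = 0 + 3*1 = 0 + 3 = 3)
√(X((-6 + 3)*(-7)) + 2456) = √(3 + 2456) = √2459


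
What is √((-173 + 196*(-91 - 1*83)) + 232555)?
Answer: √198278 ≈ 445.28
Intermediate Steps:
√((-173 + 196*(-91 - 1*83)) + 232555) = √((-173 + 196*(-91 - 83)) + 232555) = √((-173 + 196*(-174)) + 232555) = √((-173 - 34104) + 232555) = √(-34277 + 232555) = √198278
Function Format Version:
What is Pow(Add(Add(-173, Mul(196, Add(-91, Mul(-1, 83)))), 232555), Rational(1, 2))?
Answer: Pow(198278, Rational(1, 2)) ≈ 445.28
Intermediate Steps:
Pow(Add(Add(-173, Mul(196, Add(-91, Mul(-1, 83)))), 232555), Rational(1, 2)) = Pow(Add(Add(-173, Mul(196, Add(-91, -83))), 232555), Rational(1, 2)) = Pow(Add(Add(-173, Mul(196, -174)), 232555), Rational(1, 2)) = Pow(Add(Add(-173, -34104), 232555), Rational(1, 2)) = Pow(Add(-34277, 232555), Rational(1, 2)) = Pow(198278, Rational(1, 2))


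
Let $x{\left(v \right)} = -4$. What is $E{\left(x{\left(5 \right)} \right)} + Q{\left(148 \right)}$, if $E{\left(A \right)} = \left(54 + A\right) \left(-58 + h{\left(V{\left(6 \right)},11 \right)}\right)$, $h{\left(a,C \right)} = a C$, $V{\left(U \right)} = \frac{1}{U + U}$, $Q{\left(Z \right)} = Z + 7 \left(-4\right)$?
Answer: $- \frac{16405}{6} \approx -2734.2$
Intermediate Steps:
$Q{\left(Z \right)} = -28 + Z$ ($Q{\left(Z \right)} = Z - 28 = -28 + Z$)
$V{\left(U \right)} = \frac{1}{2 U}$
$h{\left(a,C \right)} = C a$
$E{\left(A \right)} = - \frac{6165}{2} - \frac{685 A}{12}$ ($E{\left(A \right)} = \left(54 + A\right) \left(-58 + 11 \frac{1}{2 \cdot 6}\right) = \left(54 + A\right) \left(-58 + 11 \cdot \frac{1}{2} \cdot \frac{1}{6}\right) = \left(54 + A\right) \left(-58 + 11 \cdot \frac{1}{12}\right) = \left(54 + A\right) \left(-58 + \frac{11}{12}\right) = \left(54 + A\right) \left(- \frac{685}{12}\right) = - \frac{6165}{2} - \frac{685 A}{12}$)
$E{\left(x{\left(5 \right)} \right)} + Q{\left(148 \right)} = \left(- \frac{6165}{2} - - \frac{685}{3}\right) + \left(-28 + 148\right) = \left(- \frac{6165}{2} + \frac{685}{3}\right) + 120 = - \frac{17125}{6} + 120 = - \frac{16405}{6}$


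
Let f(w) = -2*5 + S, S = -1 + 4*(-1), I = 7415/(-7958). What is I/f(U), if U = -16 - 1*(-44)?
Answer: 1483/23874 ≈ 0.062118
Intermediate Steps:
U = 28 (U = -16 + 44 = 28)
I = -7415/7958 (I = 7415*(-1/7958) = -7415/7958 ≈ -0.93177)
S = -5 (S = -1 - 4 = -5)
f(w) = -15 (f(w) = -2*5 - 5 = -10 - 5 = -15)
I/f(U) = -7415/7958/(-15) = -7415/7958*(-1/15) = 1483/23874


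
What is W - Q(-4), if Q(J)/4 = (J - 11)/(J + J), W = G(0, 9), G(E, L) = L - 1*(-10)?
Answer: 23/2 ≈ 11.500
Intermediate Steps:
G(E, L) = 10 + L (G(E, L) = L + 10 = 10 + L)
W = 19 (W = 10 + 9 = 19)
Q(J) = 2*(-11 + J)/J (Q(J) = 4*((J - 11)/(J + J)) = 4*((-11 + J)/((2*J))) = 4*((-11 + J)*(1/(2*J))) = 4*((-11 + J)/(2*J)) = 2*(-11 + J)/J)
W - Q(-4) = 19 - (2 - 22/(-4)) = 19 - (2 - 22*(-¼)) = 19 - (2 + 11/2) = 19 - 1*15/2 = 19 - 15/2 = 23/2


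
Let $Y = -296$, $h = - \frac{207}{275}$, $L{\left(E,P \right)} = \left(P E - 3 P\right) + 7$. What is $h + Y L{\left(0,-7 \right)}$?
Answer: $- \frac{2279407}{275} \approx -8288.8$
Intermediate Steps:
$L{\left(E,P \right)} = 7 - 3 P + E P$ ($L{\left(E,P \right)} = \left(E P - 3 P\right) + 7 = \left(- 3 P + E P\right) + 7 = 7 - 3 P + E P$)
$h = - \frac{207}{275}$ ($h = \left(-207\right) \frac{1}{275} = - \frac{207}{275} \approx -0.75273$)
$h + Y L{\left(0,-7 \right)} = - \frac{207}{275} - 296 \left(7 - -21 + 0 \left(-7\right)\right) = - \frac{207}{275} - 296 \left(7 + 21 + 0\right) = - \frac{207}{275} - 8288 = - \frac{2279407}{275}$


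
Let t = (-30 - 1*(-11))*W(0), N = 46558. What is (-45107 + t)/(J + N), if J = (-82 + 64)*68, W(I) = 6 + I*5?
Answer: -45221/45334 ≈ -0.99751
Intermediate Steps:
W(I) = 6 + 5*I
t = -114 (t = (-30 - 1*(-11))*(6 + 5*0) = (-30 + 11)*(6 + 0) = -19*6 = -114)
J = -1224 (J = -18*68 = -1224)
(-45107 + t)/(J + N) = (-45107 - 114)/(-1224 + 46558) = -45221/45334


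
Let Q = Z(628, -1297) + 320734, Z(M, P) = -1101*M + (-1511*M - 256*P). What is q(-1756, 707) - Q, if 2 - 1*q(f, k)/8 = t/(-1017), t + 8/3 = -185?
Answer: 3013120382/3051 ≈ 9.8758e+5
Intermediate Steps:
t = -563/3 (t = -8/3 - 185 = -563/3 ≈ -187.67)
Z(M, P) = -2612*M - 256*P
q(f, k) = 44312/3051 (q(f, k) = 16 - (-4504)/(3*(-1017)) = 16 - (-4504)*(-1)/(3*1017) = 16 - 8*563/3051 = 16 - 4504/3051 = 44312/3051)
Q = -987570 (Q = (-2612*628 - 256*(-1297)) + 320734 = (-1640336 + 332032) + 320734 = -1308304 + 320734 = -987570)
q(-1756, 707) - Q = 44312/3051 - 1*(-987570) = 44312/3051 + 987570 = 3013120382/3051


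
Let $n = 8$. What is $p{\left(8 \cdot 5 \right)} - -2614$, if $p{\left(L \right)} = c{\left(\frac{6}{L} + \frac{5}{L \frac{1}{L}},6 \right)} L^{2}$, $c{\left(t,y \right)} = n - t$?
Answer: $7174$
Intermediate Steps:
$c{\left(t,y \right)} = 8 - t$
$p{\left(L \right)} = L^{2} \left(3 - \frac{6}{L}\right)$ ($p{\left(L \right)} = \left(8 - \left(\frac{6}{L} + \frac{5}{L \frac{1}{L}}\right)\right) L^{2} = \left(8 - \left(\frac{6}{L} + \frac{5}{1}\right)\right) L^{2} = \left(8 - \left(\frac{6}{L} + 5 \cdot 1\right)\right) L^{2} = \left(8 - \left(\frac{6}{L} + 5\right)\right) L^{2} = \left(8 - \left(5 + \frac{6}{L}\right)\right) L^{2} = \left(3 - \frac{6}{L}\right) L^{2} = L^{2} \left(3 - \frac{6}{L}\right)$)
$p{\left(8 \cdot 5 \right)} - -2614 = 3 \cdot 8 \cdot 5 \left(-2 + 8 \cdot 5\right) - -2614 = 3 \cdot 40 \left(-2 + 40\right) + 2614 = 3 \cdot 40 \cdot 38 + 2614 = 4560 + 2614 = 7174$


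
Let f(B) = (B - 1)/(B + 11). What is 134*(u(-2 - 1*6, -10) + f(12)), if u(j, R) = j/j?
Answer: 4556/23 ≈ 198.09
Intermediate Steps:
u(j, R) = 1
f(B) = (-1 + B)/(11 + B)
134*(u(-2 - 1*6, -10) + f(12)) = 134*(1 + (-1 + 12)/(11 + 12)) = 134*(1 + 11/23) = 134*(34/23) = 4556/23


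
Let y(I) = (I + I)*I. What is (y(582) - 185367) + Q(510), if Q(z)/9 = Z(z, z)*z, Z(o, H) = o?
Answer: 2832981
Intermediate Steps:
y(I) = 2*I² (y(I) = (2*I)*I = 2*I²)
Q(z) = 9*z² (Q(z) = 9*(z*z) = 9*z²)
(y(582) - 185367) + Q(510) = (2*582² - 185367) + 9*510² = (2*338724 - 185367) + 9*260100 = (677448 - 185367) + 2340900 = 492081 + 2340900 = 2832981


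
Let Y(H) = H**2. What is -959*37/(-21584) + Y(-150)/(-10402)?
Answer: -58272917/112258384 ≈ -0.51910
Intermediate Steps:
-959*37/(-21584) + Y(-150)/(-10402) = -959*37/(-21584) + (-150)**2/(-10402) = -35483*(-1/21584) + 22500*(-1/10402) = 35483/21584 - 11250/5201 = -58272917/112258384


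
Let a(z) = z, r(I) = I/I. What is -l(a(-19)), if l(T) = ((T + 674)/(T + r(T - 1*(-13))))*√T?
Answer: 655*I*√19/18 ≈ 158.62*I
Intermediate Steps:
r(I) = 1
l(T) = √T*(674 + T)/(1 + T) (l(T) = ((T + 674)/(T + 1))*√T = ((674 + T)/(1 + T))*√T = √T*(674 + T)/(1 + T))
-l(a(-19)) = -√(-19)*(674 - 19)/(1 - 19) = -I*√19*655/(-18) = -I*√19*(-1)*655/18 = -(-655)*I*√19/18 = 655*I*√19/18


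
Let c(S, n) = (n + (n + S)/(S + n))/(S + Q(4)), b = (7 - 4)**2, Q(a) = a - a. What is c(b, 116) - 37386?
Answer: -37373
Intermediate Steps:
Q(a) = 0
b = 9 (b = 3**2 = 9)
c(S, n) = (1 + n)/S (c(S, n) = (n + (n + S)/(S + n))/(S + 0) = (n + (S + n)/(S + n))/S = (n + 1)/S = (1 + n)/S)
c(b, 116) - 37386 = (1 + 116)/9 - 37386 = (1/9)*117 - 37386 = 13 - 37386 = -37373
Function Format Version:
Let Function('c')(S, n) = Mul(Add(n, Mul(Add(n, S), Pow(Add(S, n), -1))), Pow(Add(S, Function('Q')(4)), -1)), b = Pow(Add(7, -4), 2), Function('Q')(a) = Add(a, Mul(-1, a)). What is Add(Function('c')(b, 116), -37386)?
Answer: -37373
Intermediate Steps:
Function('Q')(a) = 0
b = 9 (b = Pow(3, 2) = 9)
Function('c')(S, n) = Mul(Pow(S, -1), Add(1, n)) (Function('c')(S, n) = Mul(Add(n, Mul(Add(n, S), Pow(Add(S, n), -1))), Pow(Add(S, 0), -1)) = Mul(Add(n, Mul(Add(S, n), Pow(Add(S, n), -1))), Pow(S, -1)) = Mul(Add(n, 1), Pow(S, -1)) = Mul(Add(1, n), Pow(S, -1)) = Mul(Pow(S, -1), Add(1, n)))
Add(Function('c')(b, 116), -37386) = Add(Mul(Pow(9, -1), Add(1, 116)), -37386) = Add(Mul(Rational(1, 9), 117), -37386) = Add(13, -37386) = -37373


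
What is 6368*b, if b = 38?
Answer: 241984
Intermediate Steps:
6368*b = 6368*38 = 241984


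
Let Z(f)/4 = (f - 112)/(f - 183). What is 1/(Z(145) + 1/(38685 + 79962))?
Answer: -2254293/7830683 ≈ -0.28788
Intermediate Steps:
Z(f) = 4*(-112 + f)/(-183 + f) (Z(f) = 4*((f - 112)/(f - 183)) = 4*((-112 + f)/(-183 + f)) = 4*(-112 + f)/(-183 + f))
1/(Z(145) + 1/(38685 + 79962)) = 1/(4*(-112 + 145)/(-183 + 145) + 1/(38685 + 79962)) = 1/(4*33/(-38) + 1/118647) = 1/(4*(-1/38)*33 + 1/118647) = 1/(-66/19 + 1/118647) = 1/(-7830683/2254293) = -2254293/7830683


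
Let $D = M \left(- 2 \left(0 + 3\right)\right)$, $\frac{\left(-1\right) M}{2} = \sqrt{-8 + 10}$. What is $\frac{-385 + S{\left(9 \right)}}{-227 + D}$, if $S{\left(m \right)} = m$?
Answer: $\frac{85352}{51241} + \frac{4512 \sqrt{2}}{51241} \approx 1.7902$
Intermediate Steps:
$M = - 2 \sqrt{2}$ ($M = - 2 \sqrt{-8 + 10} = - 2 \sqrt{2} \approx -2.8284$)
$D = 12 \sqrt{2}$ ($D = - 2 \sqrt{2} \left(- 2 \left(0 + 3\right)\right) = - 2 \sqrt{2} \left(\left(-2\right) 3\right) = - 2 \sqrt{2} \left(-6\right) = 12 \sqrt{2} \approx 16.971$)
$\frac{-385 + S{\left(9 \right)}}{-227 + D} = \frac{-385 + 9}{-227 + 12 \sqrt{2}} = - \frac{376}{-227 + 12 \sqrt{2}}$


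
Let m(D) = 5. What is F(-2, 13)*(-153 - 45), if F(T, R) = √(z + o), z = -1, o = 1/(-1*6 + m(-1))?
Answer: -198*I*√2 ≈ -280.01*I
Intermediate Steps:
o = -1 (o = 1/(-1*6 + 5) = 1/(-6 + 5) = 1/(-1) = -1)
F(T, R) = I*√2 (F(T, R) = √(-1 - 1) = √(-2) = I*√2)
F(-2, 13)*(-153 - 45) = (I*√2)*(-153 - 45) = (I*√2)*(-198) = -198*I*√2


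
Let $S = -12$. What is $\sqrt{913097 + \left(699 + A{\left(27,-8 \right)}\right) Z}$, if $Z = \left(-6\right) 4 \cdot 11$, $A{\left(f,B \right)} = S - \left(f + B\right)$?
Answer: $\sqrt{736745} \approx 858.34$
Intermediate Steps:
$A{\left(f,B \right)} = -12 - B - f$ ($A{\left(f,B \right)} = -12 - \left(f + B\right) = -12 - \left(B + f\right) = -12 - B - f$)
$Z = -264$ ($Z = \left(-24\right) 11 = -264$)
$\sqrt{913097 + \left(699 + A{\left(27,-8 \right)}\right) Z} = \sqrt{913097 + \left(699 - 31\right) \left(-264\right)} = \sqrt{913097 + 668 \left(-264\right)} = \sqrt{913097 - 176352} = \sqrt{736745}$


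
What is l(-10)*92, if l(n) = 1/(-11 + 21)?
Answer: 46/5 ≈ 9.2000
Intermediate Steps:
l(n) = 1/10
l(-10)*92 = (1/10)*92 = 46/5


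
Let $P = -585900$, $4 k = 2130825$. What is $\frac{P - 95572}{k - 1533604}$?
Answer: $\frac{2725888}{4003591} \approx 0.68086$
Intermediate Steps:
$k = \frac{2130825}{4}$ ($k = \frac{1}{4} \cdot 2130825 = \frac{2130825}{4} \approx 5.3271 \cdot 10^{5}$)
$\frac{P - 95572}{k - 1533604} = \frac{-585900 - 95572}{\frac{2130825}{4} - 1533604} = - \frac{681472}{- \frac{4003591}{4}} = \left(-681472\right) \left(- \frac{4}{4003591}\right) = \frac{2725888}{4003591}$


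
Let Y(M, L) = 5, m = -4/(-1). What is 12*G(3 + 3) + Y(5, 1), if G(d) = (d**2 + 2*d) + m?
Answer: 629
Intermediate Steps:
m = 4 (m = -4*(-1) = 4)
G(d) = 4 + d**2 + 2*d (G(d) = (d**2 + 2*d) + 4 = 4 + d**2 + 2*d)
12*G(3 + 3) + Y(5, 1) = 12*(4 + (3 + 3)**2 + 2*(3 + 3)) + 5 = 12*(4 + 6**2 + 2*6) + 5 = 12*(4 + 36 + 12) + 5 = 12*52 + 5 = 624 + 5 = 629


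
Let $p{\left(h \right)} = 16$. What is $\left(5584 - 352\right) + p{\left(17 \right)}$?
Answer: $5248$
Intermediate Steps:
$\left(5584 - 352\right) + p{\left(17 \right)} = \left(5584 - 352\right) + 16 = 5232 + 16 = 5248$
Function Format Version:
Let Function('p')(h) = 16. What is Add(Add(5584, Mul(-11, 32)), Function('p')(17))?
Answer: 5248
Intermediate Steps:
Add(Add(5584, Mul(-11, 32)), Function('p')(17)) = Add(Add(5584, Mul(-11, 32)), 16) = Add(Add(5584, -352), 16) = Add(5232, 16) = 5248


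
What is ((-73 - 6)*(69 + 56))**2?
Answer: 97515625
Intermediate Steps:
((-73 - 6)*(69 + 56))**2 = (-79*125)**2 = (-9875)**2 = 97515625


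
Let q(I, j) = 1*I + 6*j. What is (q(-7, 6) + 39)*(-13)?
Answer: -884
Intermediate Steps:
q(I, j) = I + 6*j
(q(-7, 6) + 39)*(-13) = ((-7 + 6*6) + 39)*(-13) = ((-7 + 36) + 39)*(-13) = (29 + 39)*(-13) = 68*(-13) = -884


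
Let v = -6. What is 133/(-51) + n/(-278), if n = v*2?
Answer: -18181/7089 ≈ -2.5647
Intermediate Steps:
n = -12 (n = -6*2 = -12)
133/(-51) + n/(-278) = 133/(-51) - 12/(-278) = 133*(-1/51) - 12*(-1/278) = -133/51 + 6/139 = -18181/7089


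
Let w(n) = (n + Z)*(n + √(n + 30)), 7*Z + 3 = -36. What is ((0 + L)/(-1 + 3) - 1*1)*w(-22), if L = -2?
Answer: -8492/7 + 772*√2/7 ≈ -1057.2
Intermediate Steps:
Z = -39/7 (Z = -3/7 + (⅐)*(-36) = -3/7 - 36/7 = -39/7 ≈ -5.5714)
w(n) = (-39/7 + n)*(n + √(30 + n)) (w(n) = (n - 39/7)*(n + √(n + 30)) = (-39/7 + n)*(n + √(30 + n)))
((0 + L)/(-1 + 3) - 1*1)*w(-22) = ((0 - 2)/(-1 + 3) - 1*1)*((-22)² - 39/7*(-22) - 39*√(30 - 22)/7 - 22*√(30 - 22)) = (-2/2 - 1)*(484 + 858/7 - 78*√2/7 - 44*√2) = (-2*½ - 1)*(484 + 858/7 - 78*√2/7 - 44*√2) = (-1 - 1)*(484 + 858/7 - 78*√2/7 - 44*√2) = -2*(4246/7 - 386*√2/7) = -8492/7 + 772*√2/7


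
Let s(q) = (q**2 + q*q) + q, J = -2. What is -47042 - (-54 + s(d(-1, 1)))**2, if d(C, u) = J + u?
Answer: -49851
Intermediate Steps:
d(C, u) = -2 + u
s(q) = q + 2*q**2 (s(q) = (q**2 + q**2) + q = 2*q**2 + q = q + 2*q**2)
-47042 - (-54 + s(d(-1, 1)))**2 = -47042 - (-54 + (-2 + 1)*(1 + 2*(-2 + 1)))**2 = -47042 - (-54 - (1 + 2*(-1)))**2 = -47042 - (-54 - (1 - 2))**2 = -47042 - (-54 - 1*(-1))**2 = -47042 - (-54 + 1)**2 = -47042 - 1*(-53)**2 = -47042 - 1*2809 = -47042 - 2809 = -49851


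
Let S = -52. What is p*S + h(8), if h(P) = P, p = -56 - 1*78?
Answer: 6976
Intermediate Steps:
p = -134 (p = -56 - 78 = -134)
p*S + h(8) = -134*(-52) + 8 = 6968 + 8 = 6976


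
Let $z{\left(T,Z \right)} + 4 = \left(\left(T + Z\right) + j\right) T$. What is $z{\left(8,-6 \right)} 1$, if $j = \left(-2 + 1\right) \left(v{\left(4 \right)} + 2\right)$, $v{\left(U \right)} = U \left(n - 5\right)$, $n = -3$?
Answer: $252$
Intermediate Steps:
$v{\left(U \right)} = - 8 U$ ($v{\left(U \right)} = U \left(-3 - 5\right) = U \left(-8\right) = - 8 U$)
$j = 30$ ($j = \left(-2 + 1\right) \left(\left(-8\right) 4 + 2\right) = - (-32 + 2) = \left(-1\right) \left(-30\right) = 30$)
$z{\left(T,Z \right)} = -4 + T \left(30 + T + Z\right)$ ($z{\left(T,Z \right)} = -4 + \left(\left(T + Z\right) + 30\right) T = -4 + \left(30 + T + Z\right) T = -4 + T \left(30 + T + Z\right)$)
$z{\left(8,-6 \right)} 1 = \left(-4 + 8^{2} + 30 \cdot 8 + 8 \left(-6\right)\right) 1 = \left(-4 + 64 + 240 - 48\right) 1 = 252 \cdot 1 = 252$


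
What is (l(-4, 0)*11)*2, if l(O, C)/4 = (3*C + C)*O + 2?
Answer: 176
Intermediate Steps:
l(O, C) = 8 + 16*C*O (l(O, C) = 4*((3*C + C)*O + 2) = 4*((4*C)*O + 2) = 4*(4*C*O + 2) = 4*(2 + 4*C*O) = 8 + 16*C*O)
(l(-4, 0)*11)*2 = ((8 + 16*0*(-4))*11)*2 = ((8 + 0)*11)*2 = (8*11)*2 = 88*2 = 176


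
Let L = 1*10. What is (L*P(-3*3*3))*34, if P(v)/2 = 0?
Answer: 0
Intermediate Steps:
P(v) = 0 (P(v) = 2*0 = 0)
L = 10
(L*P(-3*3*3))*34 = (10*0)*34 = 0*34 = 0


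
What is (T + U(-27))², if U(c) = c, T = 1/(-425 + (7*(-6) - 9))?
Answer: 165199609/226576 ≈ 729.11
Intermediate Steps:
T = -1/476 (T = 1/(-425 + (-42 - 9)) = 1/(-425 - 51) = 1/(-476) = -1/476 ≈ -0.0021008)
(T + U(-27))² = (-1/476 - 27)² = (-12853/476)² = 165199609/226576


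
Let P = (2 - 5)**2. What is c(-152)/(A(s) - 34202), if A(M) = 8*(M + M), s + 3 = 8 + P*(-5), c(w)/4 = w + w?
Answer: 608/17421 ≈ 0.034900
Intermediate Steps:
c(w) = 8*w (c(w) = 4*(w + w) = 4*(2*w) = 8*w)
P = 9 (P = (-3)**2 = 9)
s = -40 (s = -3 + (8 + 9*(-5)) = -3 + (8 - 45) = -3 - 37 = -40)
A(M) = 16*M (A(M) = 8*(2*M) = 16*M)
c(-152)/(A(s) - 34202) = (8*(-152))/(16*(-40) - 34202) = -1216/(-640 - 34202) = -1216/(-34842) = -1216*(-1/34842) = 608/17421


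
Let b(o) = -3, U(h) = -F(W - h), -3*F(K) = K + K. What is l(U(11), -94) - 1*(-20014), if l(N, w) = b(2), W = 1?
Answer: 20011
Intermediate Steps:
F(K) = -2*K/3 (F(K) = -(K + K)/3 = -2*K/3)
U(h) = ⅔ - 2*h/3 (U(h) = -(-2)*(1 - h)/3 = -(-⅔ + 2*h/3) = ⅔ - 2*h/3)
l(N, w) = -3
l(U(11), -94) - 1*(-20014) = -3 - 1*(-20014) = -3 + 20014 = 20011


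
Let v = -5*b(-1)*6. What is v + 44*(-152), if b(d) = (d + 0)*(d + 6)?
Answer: -6538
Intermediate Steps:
b(d) = d*(6 + d)
v = 150 (v = -(-5)*(6 - 1)*6 = -(-5)*5*6 = -5*(-5)*6 = 25*6 = 150)
v + 44*(-152) = 150 + 44*(-152) = 150 - 6688 = -6538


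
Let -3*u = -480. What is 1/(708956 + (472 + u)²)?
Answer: 1/1108380 ≈ 9.0222e-7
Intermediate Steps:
u = 160 (u = -⅓*(-480) = 160)
1/(708956 + (472 + u)²) = 1/(708956 + (472 + 160)²) = 1/(708956 + 632²) = 1/(708956 + 399424) = 1/1108380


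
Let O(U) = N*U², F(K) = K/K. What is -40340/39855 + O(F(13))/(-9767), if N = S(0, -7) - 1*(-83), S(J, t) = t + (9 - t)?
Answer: -79533488/77852757 ≈ -1.0216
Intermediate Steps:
S(J, t) = 9
F(K) = 1
N = 92 (N = 9 - 1*(-83) = 9 + 83 = 92)
O(U) = 92*U²
-40340/39855 + O(F(13))/(-9767) = -40340/39855 + (92*1²)/(-9767) = -40340*1/39855 + (92*1)*(-1/9767) = -8068/7971 + 92*(-1/9767) = -8068/7971 - 92/9767 = -79533488/77852757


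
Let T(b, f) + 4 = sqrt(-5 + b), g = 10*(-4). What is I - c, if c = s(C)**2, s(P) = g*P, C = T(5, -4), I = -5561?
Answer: -31161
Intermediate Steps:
g = -40
T(b, f) = -4 + sqrt(-5 + b)
C = -4 (C = -4 + sqrt(-5 + 5) = -4 + sqrt(0) = -4 + 0 = -4)
s(P) = -40*P
c = 25600 (c = (-40*(-4))**2 = 160**2 = 25600)
I - c = -5561 - 1*25600 = -5561 - 25600 = -31161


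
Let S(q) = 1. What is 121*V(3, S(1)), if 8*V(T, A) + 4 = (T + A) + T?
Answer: 363/8 ≈ 45.375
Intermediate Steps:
V(T, A) = -½ + T/4 + A/8 (V(T, A) = -½ + ((T + A) + T)/8 = -½ + ((A + T) + T)/8 = -½ + (A + 2*T)/8 = -½ + (T/4 + A/8) = -½ + T/4 + A/8)
121*V(3, S(1)) = 121*(-½ + (¼)*3 + (⅛)*1) = 121*(-½ + ¾ + ⅛) = 121*(3/8) = 363/8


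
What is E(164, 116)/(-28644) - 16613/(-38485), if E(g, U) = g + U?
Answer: 16610249/39370155 ≈ 0.42190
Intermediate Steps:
E(g, U) = U + g
E(164, 116)/(-28644) - 16613/(-38485) = (116 + 164)/(-28644) - 16613/(-38485) = 280*(-1/28644) - 16613*(-1/38485) = -10/1023 + 16613/38485 = 16610249/39370155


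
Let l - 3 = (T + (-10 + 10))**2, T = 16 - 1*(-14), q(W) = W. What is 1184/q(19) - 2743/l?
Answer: 1017035/17157 ≈ 59.278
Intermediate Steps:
T = 30 (T = 16 + 14 = 30)
l = 903 (l = 3 + (30 + (-10 + 10))**2 = 3 + (30 + 0)**2 = 3 + 30**2 = 3 + 900 = 903)
1184/q(19) - 2743/l = 1184/19 - 2743/903 = 1017035/17157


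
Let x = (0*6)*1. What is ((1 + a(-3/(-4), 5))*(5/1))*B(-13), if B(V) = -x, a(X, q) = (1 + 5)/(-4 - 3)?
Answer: 0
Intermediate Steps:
x = 0 (x = 0*1 = 0)
a(X, q) = -6/7 (a(X, q) = 6/(-7) = 6*(-⅐) = -6/7)
B(V) = 0 (B(V) = -1*0 = 0)
((1 + a(-3/(-4), 5))*(5/1))*B(-13) = ((1 - 6/7)*(5/1))*0 = ((5*1)/7)*0 = ((⅐)*5)*0 = (5/7)*0 = 0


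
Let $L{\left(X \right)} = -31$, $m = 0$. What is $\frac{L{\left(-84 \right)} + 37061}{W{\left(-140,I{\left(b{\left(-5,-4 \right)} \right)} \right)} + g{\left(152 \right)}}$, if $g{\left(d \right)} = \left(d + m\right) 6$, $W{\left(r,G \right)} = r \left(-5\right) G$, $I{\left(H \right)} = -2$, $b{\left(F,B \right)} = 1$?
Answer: $- \frac{18515}{244} \approx -75.881$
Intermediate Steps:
$W{\left(r,G \right)} = - 5 G r$ ($W{\left(r,G \right)} = - 5 r G = - 5 G r$)
$g{\left(d \right)} = 6 d$ ($g{\left(d \right)} = \left(d + 0\right) 6 = d 6 = 6 d$)
$\frac{L{\left(-84 \right)} + 37061}{W{\left(-140,I{\left(b{\left(-5,-4 \right)} \right)} \right)} + g{\left(152 \right)}} = \frac{-31 + 37061}{\left(-5\right) \left(-2\right) \left(-140\right) + 6 \cdot 152} = \frac{37030}{-1400 + 912} = \frac{37030}{-488} = 37030 \left(- \frac{1}{488}\right) = - \frac{18515}{244}$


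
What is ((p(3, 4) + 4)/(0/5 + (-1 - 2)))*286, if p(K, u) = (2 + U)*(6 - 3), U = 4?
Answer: -6292/3 ≈ -2097.3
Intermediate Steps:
p(K, u) = 18 (p(K, u) = (2 + 4)*(6 - 3) = 6*3 = 18)
((p(3, 4) + 4)/(0/5 + (-1 - 2)))*286 = ((18 + 4)/(0/5 + (-1 - 2)))*286 = (22/(0*(1/5) - 3))*286 = (22/(0 - 3))*286 = (22/(-3))*286 = (22*(-1/3))*286 = -22/3*286 = -6292/3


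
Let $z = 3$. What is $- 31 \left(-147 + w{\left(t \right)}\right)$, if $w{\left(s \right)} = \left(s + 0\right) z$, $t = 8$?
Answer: $3813$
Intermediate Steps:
$w{\left(s \right)} = 3 s$ ($w{\left(s \right)} = \left(s + 0\right) 3 = s 3 = 3 s$)
$- 31 \left(-147 + w{\left(t \right)}\right) = - 31 \left(-147 + 3 \cdot 8\right) = - 31 \left(-147 + 24\right) = \left(-31\right) \left(-123\right) = 3813$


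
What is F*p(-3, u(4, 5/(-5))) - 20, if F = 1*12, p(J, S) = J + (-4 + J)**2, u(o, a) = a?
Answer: 532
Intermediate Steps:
F = 12
F*p(-3, u(4, 5/(-5))) - 20 = 12*(-3 + (-4 - 3)**2) - 20 = 12*(-3 + (-7)**2) - 20 = 12*(-3 + 49) - 20 = 12*46 - 20 = 552 - 20 = 532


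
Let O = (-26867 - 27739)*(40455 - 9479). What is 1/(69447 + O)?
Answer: -1/1691406009 ≈ -5.9122e-10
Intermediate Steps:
O = -1691475456 (O = -54606*30976 = -1691475456)
1/(69447 + O) = 1/(69447 - 1691475456) = 1/(-1691406009) = -1/1691406009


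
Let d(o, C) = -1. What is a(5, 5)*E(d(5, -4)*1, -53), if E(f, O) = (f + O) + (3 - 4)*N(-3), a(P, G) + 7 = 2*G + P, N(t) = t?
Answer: -408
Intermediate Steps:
a(P, G) = -7 + P + 2*G (a(P, G) = -7 + (2*G + P) = -7 + (P + 2*G) = -7 + P + 2*G)
E(f, O) = 3 + O + f (E(f, O) = (f + O) + (3 - 4)*(-3) = (O + f) - 1*(-3) = (O + f) + 3 = 3 + O + f)
a(5, 5)*E(d(5, -4)*1, -53) = (-7 + 5 + 2*5)*(3 - 53 - 1*1) = (-7 + 5 + 10)*(3 - 53 - 1) = 8*(-51) = -408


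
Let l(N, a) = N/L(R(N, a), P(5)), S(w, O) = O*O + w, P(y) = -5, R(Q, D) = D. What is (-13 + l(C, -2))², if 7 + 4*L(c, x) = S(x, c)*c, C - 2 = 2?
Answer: 6561/25 ≈ 262.44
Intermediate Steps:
C = 4 (C = 2 + 2 = 4)
S(w, O) = w + O² (S(w, O) = O² + w = w + O²)
L(c, x) = -7/4 + c*(x + c²)/4 (L(c, x) = -7/4 + ((x + c²)*c)/4 = -7/4 + (c*(x + c²))/4 = -7/4 + c*(x + c²)/4)
l(N, a) = N/(-7/4 + a*(-5 + a²)/4)
(-13 + l(C, -2))² = (-13 + 4*4/(-7 - 2*(-5 + (-2)²)))² = (-13 + 4*4/(-7 - 2*(-5 + 4)))² = (-13 + 4*4/(-7 - 2*(-1)))² = (-13 + 4*4/(-7 + 2))² = (-13 + 4*4/(-5))² = (-13 + 4*4*(-⅕))² = (-13 - 16/5)² = (-81/5)² = 6561/25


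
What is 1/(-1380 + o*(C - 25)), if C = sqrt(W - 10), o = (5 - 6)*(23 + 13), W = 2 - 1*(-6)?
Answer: I/(12*(-40*I + 3*sqrt(2))) ≈ -0.0020602 + 0.00021851*I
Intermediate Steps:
W = 8 (W = 2 + 6 = 8)
o = -36 (o = -1*36 = -36)
C = I*sqrt(2) (C = sqrt(8 - 10) = sqrt(-2) = I*sqrt(2) ≈ 1.4142*I)
1/(-1380 + o*(C - 25)) = 1/(-1380 - 36*(I*sqrt(2) - 25)) = 1/(-1380 - 36*(-25 + I*sqrt(2))) = 1/(-1380 + (900 - 36*I*sqrt(2))) = 1/(-480 - 36*I*sqrt(2))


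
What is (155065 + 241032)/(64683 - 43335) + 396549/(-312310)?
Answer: 57619763009/3333596940 ≈ 17.285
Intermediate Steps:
(155065 + 241032)/(64683 - 43335) + 396549/(-312310) = 396097/21348 + 396549*(-1/312310) = 396097*(1/21348) - 396549/312310 = 396097/21348 - 396549/312310 = 57619763009/3333596940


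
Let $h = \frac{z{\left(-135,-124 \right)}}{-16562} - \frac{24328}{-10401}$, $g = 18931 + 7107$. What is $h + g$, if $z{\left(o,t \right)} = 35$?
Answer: $\frac{640820557151}{24608766} \approx 26040.0$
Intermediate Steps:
$g = 26038$
$h = \frac{57508043}{24608766}$ ($h = \frac{35}{-16562} - \frac{24328}{-10401} = 35 \left(- \frac{1}{16562}\right) - - \frac{24328}{10401} = - \frac{5}{2366} + \frac{24328}{10401} = \frac{57508043}{24608766} \approx 2.3369$)
$h + g = \frac{57508043}{24608766} + 26038 = \frac{640820557151}{24608766}$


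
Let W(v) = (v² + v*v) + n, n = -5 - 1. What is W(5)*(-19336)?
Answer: -850784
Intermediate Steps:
n = -6
W(v) = -6 + 2*v² (W(v) = (v² + v*v) - 6 = (v² + v²) - 6 = 2*v² - 6 = -6 + 2*v²)
W(5)*(-19336) = (-6 + 2*5²)*(-19336) = (-6 + 2*25)*(-19336) = (-6 + 50)*(-19336) = 44*(-19336) = -850784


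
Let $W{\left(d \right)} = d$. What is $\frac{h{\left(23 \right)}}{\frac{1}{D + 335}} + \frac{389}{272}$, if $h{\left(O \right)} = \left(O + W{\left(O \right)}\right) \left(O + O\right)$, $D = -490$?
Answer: $- \frac{89210171}{272} \approx -3.2798 \cdot 10^{5}$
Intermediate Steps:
$h{\left(O \right)} = 4 O^{2}$ ($h{\left(O \right)} = \left(O + O\right) \left(O + O\right) = 2 O 2 O = 4 O^{2}$)
$\frac{h{\left(23 \right)}}{\frac{1}{D + 335}} + \frac{389}{272} = \frac{4 \cdot 23^{2}}{\frac{1}{-490 + 335}} + \frac{389}{272} = \frac{4 \cdot 529}{\frac{1}{-155}} + 389 \cdot \frac{1}{272} = \frac{2116}{- \frac{1}{155}} + \frac{389}{272} = 2116 \left(-155\right) + \frac{389}{272} = -327980 + \frac{389}{272} = - \frac{89210171}{272}$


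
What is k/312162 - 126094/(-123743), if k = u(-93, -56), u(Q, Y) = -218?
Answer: 19667389627/19313931183 ≈ 1.0183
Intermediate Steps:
k = -218
k/312162 - 126094/(-123743) = -218/312162 - 126094/(-123743) = -218*1/312162 - 126094*(-1/123743) = -109/156081 + 126094/123743 = 19667389627/19313931183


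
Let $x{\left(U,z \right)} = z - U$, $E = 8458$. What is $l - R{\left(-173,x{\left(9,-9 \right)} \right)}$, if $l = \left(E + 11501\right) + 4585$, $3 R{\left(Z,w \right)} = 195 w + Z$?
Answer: $\frac{77315}{3} \approx 25772.0$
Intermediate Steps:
$R{\left(Z,w \right)} = 65 w + \frac{Z}{3}$ ($R{\left(Z,w \right)} = \frac{195 w + Z}{3} = \frac{Z + 195 w}{3} = 65 w + \frac{Z}{3}$)
$l = 24544$ ($l = \left(8458 + 11501\right) + 4585 = 19959 + 4585 = 24544$)
$l - R{\left(-173,x{\left(9,-9 \right)} \right)} = 24544 - \left(65 \left(-9 - 9\right) + \frac{1}{3} \left(-173\right)\right) = 24544 - \left(65 \left(-9 - 9\right) - \frac{173}{3}\right) = 24544 - \left(65 \left(-18\right) - \frac{173}{3}\right) = 24544 - \left(-1170 - \frac{173}{3}\right) = 24544 - - \frac{3683}{3} = 24544 + \frac{3683}{3} = \frac{77315}{3}$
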